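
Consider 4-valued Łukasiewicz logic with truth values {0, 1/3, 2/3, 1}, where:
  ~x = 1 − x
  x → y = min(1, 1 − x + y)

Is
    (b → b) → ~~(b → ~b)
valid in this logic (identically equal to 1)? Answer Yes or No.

No

Counterexample: take b = 2/3.
b → b = 2/3 → 2/3 = 1
~b = ~2/3 = 1/3
b → ~b = 2/3 → 1/3 = 2/3
~(b → ~b) = ~2/3 = 1/3
~~(b → ~b) = ~1/3 = 2/3
(b → b) → ~~(b → ~b) = 1 → 2/3 = 2/3
This gives 2/3 ≠ 1.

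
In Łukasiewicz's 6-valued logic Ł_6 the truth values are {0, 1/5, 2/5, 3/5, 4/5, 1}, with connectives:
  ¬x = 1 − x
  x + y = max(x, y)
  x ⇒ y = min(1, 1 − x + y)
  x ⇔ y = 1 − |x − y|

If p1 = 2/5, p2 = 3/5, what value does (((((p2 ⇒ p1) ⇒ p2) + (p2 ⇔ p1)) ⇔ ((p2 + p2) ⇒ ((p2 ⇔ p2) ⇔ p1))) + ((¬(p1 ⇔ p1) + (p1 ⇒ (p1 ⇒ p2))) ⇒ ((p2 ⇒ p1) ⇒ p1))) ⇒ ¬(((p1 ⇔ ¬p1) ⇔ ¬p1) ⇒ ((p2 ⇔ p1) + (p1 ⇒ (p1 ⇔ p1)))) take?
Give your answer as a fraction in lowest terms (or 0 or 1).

p2 ⇒ p1 = 3/5 ⇒ 2/5 = 4/5
(p2 ⇒ p1) ⇒ p2 = 4/5 ⇒ 3/5 = 4/5
p2 ⇔ p1 = 3/5 ⇔ 2/5 = 4/5
((p2 ⇒ p1) ⇒ p2) + (p2 ⇔ p1) = 4/5 + 4/5 = 4/5
p2 + p2 = 3/5 + 3/5 = 3/5
p2 ⇔ p2 = 3/5 ⇔ 3/5 = 1
(p2 ⇔ p2) ⇔ p1 = 1 ⇔ 2/5 = 2/5
(p2 + p2) ⇒ ((p2 ⇔ p2) ⇔ p1) = 3/5 ⇒ 2/5 = 4/5
(((p2 ⇒ p1) ⇒ p2) + (p2 ⇔ p1)) ⇔ ((p2 + p2) ⇒ ((p2 ⇔ p2) ⇔ p1)) = 4/5 ⇔ 4/5 = 1
p1 ⇔ p1 = 2/5 ⇔ 2/5 = 1
¬(p1 ⇔ p1) = ¬1 = 0
p1 ⇒ p2 = 2/5 ⇒ 3/5 = 1
p1 ⇒ (p1 ⇒ p2) = 2/5 ⇒ 1 = 1
¬(p1 ⇔ p1) + (p1 ⇒ (p1 ⇒ p2)) = 0 + 1 = 1
p2 ⇒ p1 = 3/5 ⇒ 2/5 = 4/5
(p2 ⇒ p1) ⇒ p1 = 4/5 ⇒ 2/5 = 3/5
(¬(p1 ⇔ p1) + (p1 ⇒ (p1 ⇒ p2))) ⇒ ((p2 ⇒ p1) ⇒ p1) = 1 ⇒ 3/5 = 3/5
((((p2 ⇒ p1) ⇒ p2) + (p2 ⇔ p1)) ⇔ ((p2 + p2) ⇒ ((p2 ⇔ p2) ⇔ p1))) + ((¬(p1 ⇔ p1) + (p1 ⇒ (p1 ⇒ p2))) ⇒ ((p2 ⇒ p1) ⇒ p1)) = 1 + 3/5 = 1
¬p1 = ¬2/5 = 3/5
p1 ⇔ ¬p1 = 2/5 ⇔ 3/5 = 4/5
¬p1 = ¬2/5 = 3/5
(p1 ⇔ ¬p1) ⇔ ¬p1 = 4/5 ⇔ 3/5 = 4/5
p2 ⇔ p1 = 3/5 ⇔ 2/5 = 4/5
p1 ⇔ p1 = 2/5 ⇔ 2/5 = 1
p1 ⇒ (p1 ⇔ p1) = 2/5 ⇒ 1 = 1
(p2 ⇔ p1) + (p1 ⇒ (p1 ⇔ p1)) = 4/5 + 1 = 1
((p1 ⇔ ¬p1) ⇔ ¬p1) ⇒ ((p2 ⇔ p1) + (p1 ⇒ (p1 ⇔ p1))) = 4/5 ⇒ 1 = 1
¬(((p1 ⇔ ¬p1) ⇔ ¬p1) ⇒ ((p2 ⇔ p1) + (p1 ⇒ (p1 ⇔ p1)))) = ¬1 = 0
(((((p2 ⇒ p1) ⇒ p2) + (p2 ⇔ p1)) ⇔ ((p2 + p2) ⇒ ((p2 ⇔ p2) ⇔ p1))) + ((¬(p1 ⇔ p1) + (p1 ⇒ (p1 ⇒ p2))) ⇒ ((p2 ⇒ p1) ⇒ p1))) ⇒ ¬(((p1 ⇔ ¬p1) ⇔ ¬p1) ⇒ ((p2 ⇔ p1) + (p1 ⇒ (p1 ⇔ p1)))) = 1 ⇒ 0 = 0

0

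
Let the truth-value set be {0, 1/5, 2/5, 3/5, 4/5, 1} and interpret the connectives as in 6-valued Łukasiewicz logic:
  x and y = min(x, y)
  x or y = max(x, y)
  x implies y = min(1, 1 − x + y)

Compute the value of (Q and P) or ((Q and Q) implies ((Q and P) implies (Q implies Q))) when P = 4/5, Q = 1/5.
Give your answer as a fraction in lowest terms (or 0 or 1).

1

Q and P = 1/5 and 4/5 = 1/5
Q and Q = 1/5 and 1/5 = 1/5
Q and P = 1/5 and 4/5 = 1/5
Q implies Q = 1/5 implies 1/5 = 1
(Q and P) implies (Q implies Q) = 1/5 implies 1 = 1
(Q and Q) implies ((Q and P) implies (Q implies Q)) = 1/5 implies 1 = 1
(Q and P) or ((Q and Q) implies ((Q and P) implies (Q implies Q))) = 1/5 or 1 = 1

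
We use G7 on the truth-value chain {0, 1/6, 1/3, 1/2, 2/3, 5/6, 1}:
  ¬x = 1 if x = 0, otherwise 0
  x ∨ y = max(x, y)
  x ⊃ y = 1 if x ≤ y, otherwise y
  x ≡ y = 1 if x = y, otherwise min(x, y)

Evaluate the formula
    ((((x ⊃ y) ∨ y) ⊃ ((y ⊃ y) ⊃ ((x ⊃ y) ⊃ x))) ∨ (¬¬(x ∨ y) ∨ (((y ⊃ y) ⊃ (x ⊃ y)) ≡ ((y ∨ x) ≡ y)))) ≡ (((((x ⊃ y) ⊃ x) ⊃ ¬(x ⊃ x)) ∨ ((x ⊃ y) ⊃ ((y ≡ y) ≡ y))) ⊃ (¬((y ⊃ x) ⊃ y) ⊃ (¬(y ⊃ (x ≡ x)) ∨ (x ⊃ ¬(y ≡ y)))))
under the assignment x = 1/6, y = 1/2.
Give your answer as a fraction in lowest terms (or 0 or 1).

x ⊃ y = 1/6 ⊃ 1/2 = 1
(x ⊃ y) ∨ y = 1 ∨ 1/2 = 1
y ⊃ y = 1/2 ⊃ 1/2 = 1
x ⊃ y = 1/6 ⊃ 1/2 = 1
(x ⊃ y) ⊃ x = 1 ⊃ 1/6 = 1/6
(y ⊃ y) ⊃ ((x ⊃ y) ⊃ x) = 1 ⊃ 1/6 = 1/6
((x ⊃ y) ∨ y) ⊃ ((y ⊃ y) ⊃ ((x ⊃ y) ⊃ x)) = 1 ⊃ 1/6 = 1/6
x ∨ y = 1/6 ∨ 1/2 = 1/2
¬(x ∨ y) = ¬1/2 = 0
¬¬(x ∨ y) = ¬0 = 1
y ⊃ y = 1/2 ⊃ 1/2 = 1
x ⊃ y = 1/6 ⊃ 1/2 = 1
(y ⊃ y) ⊃ (x ⊃ y) = 1 ⊃ 1 = 1
y ∨ x = 1/2 ∨ 1/6 = 1/2
(y ∨ x) ≡ y = 1/2 ≡ 1/2 = 1
((y ⊃ y) ⊃ (x ⊃ y)) ≡ ((y ∨ x) ≡ y) = 1 ≡ 1 = 1
¬¬(x ∨ y) ∨ (((y ⊃ y) ⊃ (x ⊃ y)) ≡ ((y ∨ x) ≡ y)) = 1 ∨ 1 = 1
(((x ⊃ y) ∨ y) ⊃ ((y ⊃ y) ⊃ ((x ⊃ y) ⊃ x))) ∨ (¬¬(x ∨ y) ∨ (((y ⊃ y) ⊃ (x ⊃ y)) ≡ ((y ∨ x) ≡ y))) = 1/6 ∨ 1 = 1
x ⊃ y = 1/6 ⊃ 1/2 = 1
(x ⊃ y) ⊃ x = 1 ⊃ 1/6 = 1/6
x ⊃ x = 1/6 ⊃ 1/6 = 1
¬(x ⊃ x) = ¬1 = 0
((x ⊃ y) ⊃ x) ⊃ ¬(x ⊃ x) = 1/6 ⊃ 0 = 0
x ⊃ y = 1/6 ⊃ 1/2 = 1
y ≡ y = 1/2 ≡ 1/2 = 1
(y ≡ y) ≡ y = 1 ≡ 1/2 = 1/2
(x ⊃ y) ⊃ ((y ≡ y) ≡ y) = 1 ⊃ 1/2 = 1/2
(((x ⊃ y) ⊃ x) ⊃ ¬(x ⊃ x)) ∨ ((x ⊃ y) ⊃ ((y ≡ y) ≡ y)) = 0 ∨ 1/2 = 1/2
y ⊃ x = 1/2 ⊃ 1/6 = 1/6
(y ⊃ x) ⊃ y = 1/6 ⊃ 1/2 = 1
¬((y ⊃ x) ⊃ y) = ¬1 = 0
x ≡ x = 1/6 ≡ 1/6 = 1
y ⊃ (x ≡ x) = 1/2 ⊃ 1 = 1
¬(y ⊃ (x ≡ x)) = ¬1 = 0
y ≡ y = 1/2 ≡ 1/2 = 1
¬(y ≡ y) = ¬1 = 0
x ⊃ ¬(y ≡ y) = 1/6 ⊃ 0 = 0
¬(y ⊃ (x ≡ x)) ∨ (x ⊃ ¬(y ≡ y)) = 0 ∨ 0 = 0
¬((y ⊃ x) ⊃ y) ⊃ (¬(y ⊃ (x ≡ x)) ∨ (x ⊃ ¬(y ≡ y))) = 0 ⊃ 0 = 1
((((x ⊃ y) ⊃ x) ⊃ ¬(x ⊃ x)) ∨ ((x ⊃ y) ⊃ ((y ≡ y) ≡ y))) ⊃ (¬((y ⊃ x) ⊃ y) ⊃ (¬(y ⊃ (x ≡ x)) ∨ (x ⊃ ¬(y ≡ y)))) = 1/2 ⊃ 1 = 1
((((x ⊃ y) ∨ y) ⊃ ((y ⊃ y) ⊃ ((x ⊃ y) ⊃ x))) ∨ (¬¬(x ∨ y) ∨ (((y ⊃ y) ⊃ (x ⊃ y)) ≡ ((y ∨ x) ≡ y)))) ≡ (((((x ⊃ y) ⊃ x) ⊃ ¬(x ⊃ x)) ∨ ((x ⊃ y) ⊃ ((y ≡ y) ≡ y))) ⊃ (¬((y ⊃ x) ⊃ y) ⊃ (¬(y ⊃ (x ≡ x)) ∨ (x ⊃ ¬(y ≡ y))))) = 1 ≡ 1 = 1

1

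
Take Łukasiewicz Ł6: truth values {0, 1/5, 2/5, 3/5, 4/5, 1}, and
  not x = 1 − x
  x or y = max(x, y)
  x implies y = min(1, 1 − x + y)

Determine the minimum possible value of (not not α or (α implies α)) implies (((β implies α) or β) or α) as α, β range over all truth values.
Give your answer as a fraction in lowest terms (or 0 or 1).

3/5

Take α = 0, β = 2/5:
not α = not 0 = 1
not not α = not 1 = 0
α implies α = 0 implies 0 = 1
not not α or (α implies α) = 0 or 1 = 1
β implies α = 2/5 implies 0 = 3/5
(β implies α) or β = 3/5 or 2/5 = 3/5
((β implies α) or β) or α = 3/5 or 0 = 3/5
(not not α or (α implies α)) implies (((β implies α) or β) or α) = 1 implies 3/5 = 3/5
No assignment yields a value below 3/5, so this is the minimum.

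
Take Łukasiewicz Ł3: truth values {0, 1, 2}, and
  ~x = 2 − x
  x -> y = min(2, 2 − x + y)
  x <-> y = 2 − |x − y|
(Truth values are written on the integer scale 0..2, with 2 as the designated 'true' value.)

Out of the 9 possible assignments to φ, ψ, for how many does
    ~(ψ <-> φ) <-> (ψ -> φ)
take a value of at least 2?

φ = 0, ψ = 0 ↦ 0  <
φ = 0, ψ = 1 ↦ 2  ≥
φ = 0, ψ = 2 ↦ 0  <
φ = 1, ψ = 0 ↦ 1  <
φ = 1, ψ = 1 ↦ 0  <
φ = 1, ψ = 2 ↦ 2  ≥
φ = 2, ψ = 0 ↦ 2  ≥
φ = 2, ψ = 1 ↦ 1  <
φ = 2, ψ = 2 ↦ 0  <
So 3 of the 9 assignments meet the threshold.

3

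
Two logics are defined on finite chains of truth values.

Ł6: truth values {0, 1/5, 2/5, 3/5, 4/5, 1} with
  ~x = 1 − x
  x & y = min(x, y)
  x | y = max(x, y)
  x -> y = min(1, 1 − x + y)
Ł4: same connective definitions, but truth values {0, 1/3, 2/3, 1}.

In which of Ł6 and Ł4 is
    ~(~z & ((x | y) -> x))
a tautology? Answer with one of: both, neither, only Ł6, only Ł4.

In Ł6: at x = 0, y = 0, z = 0 the value is 0 — not a tautology.
In Ł4: at x = 0, y = 0, z = 0 the value is 0 — not a tautology.

neither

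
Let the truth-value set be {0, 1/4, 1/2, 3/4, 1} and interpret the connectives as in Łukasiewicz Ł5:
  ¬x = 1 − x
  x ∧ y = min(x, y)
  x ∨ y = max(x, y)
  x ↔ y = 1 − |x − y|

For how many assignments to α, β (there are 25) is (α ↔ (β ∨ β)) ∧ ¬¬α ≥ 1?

value 1: 1 assignment (counts)
value 3/4: 4 assignments
value 1/2: 7 assignments
value 1/4: 7 assignments
value 0: 6 assignments
So 1 of the 25 assignments meets the threshold.

1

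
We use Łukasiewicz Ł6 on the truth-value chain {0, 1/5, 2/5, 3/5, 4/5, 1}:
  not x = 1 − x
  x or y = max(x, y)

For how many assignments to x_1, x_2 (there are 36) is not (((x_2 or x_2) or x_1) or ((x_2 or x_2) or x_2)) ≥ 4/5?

4

value 1: 1 assignment (counts)
value 4/5: 3 assignments (counts)
value 3/5: 5 assignments
value 2/5: 7 assignments
value 1/5: 9 assignments
value 0: 11 assignments
So 4 of the 36 assignments meet the threshold.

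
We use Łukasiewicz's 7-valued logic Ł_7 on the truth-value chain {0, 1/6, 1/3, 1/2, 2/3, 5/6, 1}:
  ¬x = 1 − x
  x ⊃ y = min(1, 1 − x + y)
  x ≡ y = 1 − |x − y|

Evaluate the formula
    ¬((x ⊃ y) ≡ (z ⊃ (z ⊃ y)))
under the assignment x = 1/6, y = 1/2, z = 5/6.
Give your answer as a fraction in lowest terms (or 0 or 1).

x ⊃ y = 1/6 ⊃ 1/2 = 1
z ⊃ y = 5/6 ⊃ 1/2 = 2/3
z ⊃ (z ⊃ y) = 5/6 ⊃ 2/3 = 5/6
(x ⊃ y) ≡ (z ⊃ (z ⊃ y)) = 1 ≡ 5/6 = 5/6
¬((x ⊃ y) ≡ (z ⊃ (z ⊃ y))) = ¬5/6 = 1/6

1/6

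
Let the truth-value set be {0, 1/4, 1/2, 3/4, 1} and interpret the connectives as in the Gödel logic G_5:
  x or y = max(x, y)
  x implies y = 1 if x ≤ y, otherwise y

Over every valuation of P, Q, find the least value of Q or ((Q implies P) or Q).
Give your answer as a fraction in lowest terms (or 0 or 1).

Take P = 0, Q = 1/4:
Q implies P = 1/4 implies 0 = 0
(Q implies P) or Q = 0 or 1/4 = 1/4
Q or ((Q implies P) or Q) = 1/4 or 1/4 = 1/4
No assignment yields a value below 1/4, so this is the minimum.

1/4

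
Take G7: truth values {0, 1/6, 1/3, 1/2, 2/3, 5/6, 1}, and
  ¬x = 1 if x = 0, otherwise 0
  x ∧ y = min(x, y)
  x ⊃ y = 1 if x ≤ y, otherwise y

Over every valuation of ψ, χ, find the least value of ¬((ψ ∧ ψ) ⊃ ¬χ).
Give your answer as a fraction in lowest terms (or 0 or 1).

0

Take ψ = 0, χ = 0:
ψ ∧ ψ = 0 ∧ 0 = 0
¬χ = ¬0 = 1
(ψ ∧ ψ) ⊃ ¬χ = 0 ⊃ 1 = 1
¬((ψ ∧ ψ) ⊃ ¬χ) = ¬1 = 0
No assignment yields a value below 0, so this is the minimum.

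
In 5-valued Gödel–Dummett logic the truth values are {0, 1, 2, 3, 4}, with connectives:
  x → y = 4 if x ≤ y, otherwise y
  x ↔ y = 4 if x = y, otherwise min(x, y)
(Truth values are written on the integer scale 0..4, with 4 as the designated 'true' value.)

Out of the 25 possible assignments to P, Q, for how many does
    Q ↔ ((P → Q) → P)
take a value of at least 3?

7

value 4: 5 assignments (counts)
value 3: 2 assignments (counts)
value 2: 4 assignments
value 1: 6 assignments
value 0: 8 assignments
So 7 of the 25 assignments meet the threshold.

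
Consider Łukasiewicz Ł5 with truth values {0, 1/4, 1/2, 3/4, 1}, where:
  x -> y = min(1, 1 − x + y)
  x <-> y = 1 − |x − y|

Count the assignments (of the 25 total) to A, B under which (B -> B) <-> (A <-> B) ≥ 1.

5

value 1: 5 assignments (counts)
value 3/4: 8 assignments
value 1/2: 6 assignments
value 1/4: 4 assignments
value 0: 2 assignments
So 5 of the 25 assignments meet the threshold.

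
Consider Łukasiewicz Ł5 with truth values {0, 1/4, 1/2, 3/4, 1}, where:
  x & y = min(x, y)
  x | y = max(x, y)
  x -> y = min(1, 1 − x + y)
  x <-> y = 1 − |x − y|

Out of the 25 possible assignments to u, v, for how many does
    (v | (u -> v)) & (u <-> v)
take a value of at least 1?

5

value 1: 5 assignments (counts)
value 3/4: 8 assignments
value 1/2: 6 assignments
value 1/4: 4 assignments
value 0: 2 assignments
So 5 of the 25 assignments meet the threshold.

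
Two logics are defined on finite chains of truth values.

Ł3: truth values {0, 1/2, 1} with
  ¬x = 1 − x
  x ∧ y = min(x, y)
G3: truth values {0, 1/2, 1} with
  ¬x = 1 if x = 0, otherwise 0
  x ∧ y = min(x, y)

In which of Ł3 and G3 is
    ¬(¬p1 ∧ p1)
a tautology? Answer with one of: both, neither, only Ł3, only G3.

In Ł3: at p1 = 1/2 the value is 1/2 — not a tautology.
In G3: every assignment gives 1 — tautology.

only G3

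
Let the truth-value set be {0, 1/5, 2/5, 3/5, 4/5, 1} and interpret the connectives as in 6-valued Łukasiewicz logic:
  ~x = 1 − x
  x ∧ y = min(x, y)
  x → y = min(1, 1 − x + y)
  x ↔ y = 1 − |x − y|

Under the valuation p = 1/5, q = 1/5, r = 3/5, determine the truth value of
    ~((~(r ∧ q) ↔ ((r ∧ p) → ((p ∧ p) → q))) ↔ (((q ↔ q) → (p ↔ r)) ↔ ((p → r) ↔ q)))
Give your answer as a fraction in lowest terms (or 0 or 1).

r ∧ q = 3/5 ∧ 1/5 = 1/5
~(r ∧ q) = ~1/5 = 4/5
r ∧ p = 3/5 ∧ 1/5 = 1/5
p ∧ p = 1/5 ∧ 1/5 = 1/5
(p ∧ p) → q = 1/5 → 1/5 = 1
(r ∧ p) → ((p ∧ p) → q) = 1/5 → 1 = 1
~(r ∧ q) ↔ ((r ∧ p) → ((p ∧ p) → q)) = 4/5 ↔ 1 = 4/5
q ↔ q = 1/5 ↔ 1/5 = 1
p ↔ r = 1/5 ↔ 3/5 = 3/5
(q ↔ q) → (p ↔ r) = 1 → 3/5 = 3/5
p → r = 1/5 → 3/5 = 1
(p → r) ↔ q = 1 ↔ 1/5 = 1/5
((q ↔ q) → (p ↔ r)) ↔ ((p → r) ↔ q) = 3/5 ↔ 1/5 = 3/5
(~(r ∧ q) ↔ ((r ∧ p) → ((p ∧ p) → q))) ↔ (((q ↔ q) → (p ↔ r)) ↔ ((p → r) ↔ q)) = 4/5 ↔ 3/5 = 4/5
~((~(r ∧ q) ↔ ((r ∧ p) → ((p ∧ p) → q))) ↔ (((q ↔ q) → (p ↔ r)) ↔ ((p → r) ↔ q))) = ~4/5 = 1/5

1/5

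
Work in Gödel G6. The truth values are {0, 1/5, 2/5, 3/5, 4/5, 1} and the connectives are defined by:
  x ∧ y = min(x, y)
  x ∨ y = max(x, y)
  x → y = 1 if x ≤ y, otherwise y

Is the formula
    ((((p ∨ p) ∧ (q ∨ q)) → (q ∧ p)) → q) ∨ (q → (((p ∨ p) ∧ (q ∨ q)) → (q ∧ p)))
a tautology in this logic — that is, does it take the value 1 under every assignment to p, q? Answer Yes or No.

At p = 4/5, q = 1/5, for instance:
p ∨ p = 4/5 ∨ 4/5 = 4/5
q ∨ q = 1/5 ∨ 1/5 = 1/5
(p ∨ p) ∧ (q ∨ q) = 4/5 ∧ 1/5 = 1/5
q ∧ p = 1/5 ∧ 4/5 = 1/5
((p ∨ p) ∧ (q ∨ q)) → (q ∧ p) = 1/5 → 1/5 = 1
(((p ∨ p) ∧ (q ∨ q)) → (q ∧ p)) → q = 1 → 1/5 = 1/5
q → (((p ∨ p) ∧ (q ∨ q)) → (q ∧ p)) = 1/5 → 1 = 1
((((p ∨ p) ∧ (q ∨ q)) → (q ∧ p)) → q) ∨ (q → (((p ∨ p) ∧ (q ∨ q)) → (q ∧ p))) = 1/5 ∨ 1 = 1
and checking the remaining 35 assignments likewise gives ≥ 1 in every case.

Yes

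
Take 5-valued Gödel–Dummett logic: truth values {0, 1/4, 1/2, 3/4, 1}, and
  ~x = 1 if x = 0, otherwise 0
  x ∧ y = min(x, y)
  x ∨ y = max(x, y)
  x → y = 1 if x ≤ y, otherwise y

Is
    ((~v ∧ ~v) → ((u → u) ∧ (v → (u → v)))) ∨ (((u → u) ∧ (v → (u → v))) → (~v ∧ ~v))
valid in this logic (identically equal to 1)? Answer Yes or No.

At u = 1, v = 1/4, for instance:
~v = ~1/4 = 0
~v = ~1/4 = 0
~v ∧ ~v = 0 ∧ 0 = 0
u → u = 1 → 1 = 1
u → v = 1 → 1/4 = 1/4
v → (u → v) = 1/4 → 1/4 = 1
(u → u) ∧ (v → (u → v)) = 1 ∧ 1 = 1
(~v ∧ ~v) → ((u → u) ∧ (v → (u → v))) = 0 → 1 = 1
((u → u) ∧ (v → (u → v))) → (~v ∧ ~v) = 1 → 0 = 0
((~v ∧ ~v) → ((u → u) ∧ (v → (u → v)))) ∨ (((u → u) ∧ (v → (u → v))) → (~v ∧ ~v)) = 1 ∨ 0 = 1
and checking the remaining 24 assignments likewise gives ≥ 1 in every case.

Yes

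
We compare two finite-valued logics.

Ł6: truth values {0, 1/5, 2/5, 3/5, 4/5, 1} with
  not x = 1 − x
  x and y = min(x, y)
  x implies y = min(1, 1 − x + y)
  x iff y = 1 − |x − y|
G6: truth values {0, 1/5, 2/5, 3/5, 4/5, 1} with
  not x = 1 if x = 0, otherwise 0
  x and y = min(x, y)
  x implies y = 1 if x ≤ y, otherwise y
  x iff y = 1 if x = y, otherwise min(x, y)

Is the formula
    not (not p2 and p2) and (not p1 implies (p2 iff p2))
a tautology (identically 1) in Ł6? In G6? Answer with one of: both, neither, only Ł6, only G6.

In Ł6: at p1 = 0, p2 = 1/5 the value is 4/5 — not a tautology.
In G6: every assignment gives 1 — tautology.

only G6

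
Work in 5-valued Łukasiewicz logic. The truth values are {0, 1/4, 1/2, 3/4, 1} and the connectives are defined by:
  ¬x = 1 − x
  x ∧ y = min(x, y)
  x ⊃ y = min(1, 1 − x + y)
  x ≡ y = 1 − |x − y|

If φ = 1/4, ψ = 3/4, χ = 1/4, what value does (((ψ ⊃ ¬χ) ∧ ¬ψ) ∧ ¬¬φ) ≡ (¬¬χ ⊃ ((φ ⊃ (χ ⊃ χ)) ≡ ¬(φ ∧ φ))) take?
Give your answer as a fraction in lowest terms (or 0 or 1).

1/4

¬χ = ¬1/4 = 3/4
ψ ⊃ ¬χ = 3/4 ⊃ 3/4 = 1
¬ψ = ¬3/4 = 1/4
(ψ ⊃ ¬χ) ∧ ¬ψ = 1 ∧ 1/4 = 1/4
¬φ = ¬1/4 = 3/4
¬¬φ = ¬3/4 = 1/4
((ψ ⊃ ¬χ) ∧ ¬ψ) ∧ ¬¬φ = 1/4 ∧ 1/4 = 1/4
¬χ = ¬1/4 = 3/4
¬¬χ = ¬3/4 = 1/4
χ ⊃ χ = 1/4 ⊃ 1/4 = 1
φ ⊃ (χ ⊃ χ) = 1/4 ⊃ 1 = 1
φ ∧ φ = 1/4 ∧ 1/4 = 1/4
¬(φ ∧ φ) = ¬1/4 = 3/4
(φ ⊃ (χ ⊃ χ)) ≡ ¬(φ ∧ φ) = 1 ≡ 3/4 = 3/4
¬¬χ ⊃ ((φ ⊃ (χ ⊃ χ)) ≡ ¬(φ ∧ φ)) = 1/4 ⊃ 3/4 = 1
(((ψ ⊃ ¬χ) ∧ ¬ψ) ∧ ¬¬φ) ≡ (¬¬χ ⊃ ((φ ⊃ (χ ⊃ χ)) ≡ ¬(φ ∧ φ))) = 1/4 ≡ 1 = 1/4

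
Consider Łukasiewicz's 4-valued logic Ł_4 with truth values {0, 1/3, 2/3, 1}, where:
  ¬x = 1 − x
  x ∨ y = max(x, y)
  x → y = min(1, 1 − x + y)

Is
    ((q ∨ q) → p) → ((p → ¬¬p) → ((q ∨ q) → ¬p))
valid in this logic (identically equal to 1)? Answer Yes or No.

Counterexample: take p = 2/3, q = 2/3.
q ∨ q = 2/3 ∨ 2/3 = 2/3
(q ∨ q) → p = 2/3 → 2/3 = 1
¬p = ¬2/3 = 1/3
¬¬p = ¬1/3 = 2/3
p → ¬¬p = 2/3 → 2/3 = 1
q ∨ q = 2/3 ∨ 2/3 = 2/3
¬p = ¬2/3 = 1/3
(q ∨ q) → ¬p = 2/3 → 1/3 = 2/3
(p → ¬¬p) → ((q ∨ q) → ¬p) = 1 → 2/3 = 2/3
((q ∨ q) → p) → ((p → ¬¬p) → ((q ∨ q) → ¬p)) = 1 → 2/3 = 2/3
This gives 2/3 ≠ 1.

No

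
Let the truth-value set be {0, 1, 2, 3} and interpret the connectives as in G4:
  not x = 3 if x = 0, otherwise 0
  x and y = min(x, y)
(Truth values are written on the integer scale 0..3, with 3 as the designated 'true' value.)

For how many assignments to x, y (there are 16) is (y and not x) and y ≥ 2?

x = 0, y = 0 ↦ 0  <
x = 0, y = 1 ↦ 1  <
x = 0, y = 2 ↦ 2  ≥
x = 0, y = 3 ↦ 3  ≥
x = 1, y = 0 ↦ 0  <
x = 1, y = 1 ↦ 0  <
x = 1, y = 2 ↦ 0  <
x = 1, y = 3 ↦ 0  <
x = 2, y = 0 ↦ 0  <
x = 2, y = 1 ↦ 0  <
x = 2, y = 2 ↦ 0  <
x = 2, y = 3 ↦ 0  <
x = 3, y = 0 ↦ 0  <
x = 3, y = 1 ↦ 0  <
x = 3, y = 2 ↦ 0  <
x = 3, y = 3 ↦ 0  <
So 2 of the 16 assignments meet the threshold.

2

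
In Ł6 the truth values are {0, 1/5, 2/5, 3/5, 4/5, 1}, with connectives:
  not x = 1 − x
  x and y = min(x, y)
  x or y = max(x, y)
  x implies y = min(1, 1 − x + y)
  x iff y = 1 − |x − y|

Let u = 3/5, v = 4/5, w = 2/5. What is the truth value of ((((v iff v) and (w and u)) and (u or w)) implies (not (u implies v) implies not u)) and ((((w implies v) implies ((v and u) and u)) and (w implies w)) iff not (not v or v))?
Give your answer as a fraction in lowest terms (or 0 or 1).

v iff v = 4/5 iff 4/5 = 1
w and u = 2/5 and 3/5 = 2/5
(v iff v) and (w and u) = 1 and 2/5 = 2/5
u or w = 3/5 or 2/5 = 3/5
((v iff v) and (w and u)) and (u or w) = 2/5 and 3/5 = 2/5
u implies v = 3/5 implies 4/5 = 1
not (u implies v) = not 1 = 0
not u = not 3/5 = 2/5
not (u implies v) implies not u = 0 implies 2/5 = 1
(((v iff v) and (w and u)) and (u or w)) implies (not (u implies v) implies not u) = 2/5 implies 1 = 1
w implies v = 2/5 implies 4/5 = 1
v and u = 4/5 and 3/5 = 3/5
(v and u) and u = 3/5 and 3/5 = 3/5
(w implies v) implies ((v and u) and u) = 1 implies 3/5 = 3/5
w implies w = 2/5 implies 2/5 = 1
((w implies v) implies ((v and u) and u)) and (w implies w) = 3/5 and 1 = 3/5
not v = not 4/5 = 1/5
not v or v = 1/5 or 4/5 = 4/5
not (not v or v) = not 4/5 = 1/5
(((w implies v) implies ((v and u) and u)) and (w implies w)) iff not (not v or v) = 3/5 iff 1/5 = 3/5
((((v iff v) and (w and u)) and (u or w)) implies (not (u implies v) implies not u)) and ((((w implies v) implies ((v and u) and u)) and (w implies w)) iff not (not v or v)) = 1 and 3/5 = 3/5

3/5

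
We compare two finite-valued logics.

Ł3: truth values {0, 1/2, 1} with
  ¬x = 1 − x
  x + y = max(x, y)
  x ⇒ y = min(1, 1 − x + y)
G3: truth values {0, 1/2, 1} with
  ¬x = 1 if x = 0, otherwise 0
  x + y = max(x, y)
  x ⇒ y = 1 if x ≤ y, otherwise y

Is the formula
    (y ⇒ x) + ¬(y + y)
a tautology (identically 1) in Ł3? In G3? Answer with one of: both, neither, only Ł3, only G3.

In Ł3: at x = 0, y = 1/2 the value is 1/2 — not a tautology.
In G3: at x = 0, y = 1/2 the value is 0 — not a tautology.

neither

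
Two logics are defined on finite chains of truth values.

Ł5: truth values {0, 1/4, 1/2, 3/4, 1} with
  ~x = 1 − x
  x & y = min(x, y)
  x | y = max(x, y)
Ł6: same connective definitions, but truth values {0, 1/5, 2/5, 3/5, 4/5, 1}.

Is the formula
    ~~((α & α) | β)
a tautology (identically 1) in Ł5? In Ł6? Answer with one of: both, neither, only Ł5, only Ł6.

In Ł5: at α = 0, β = 0 the value is 0 — not a tautology.
In Ł6: at α = 0, β = 0 the value is 0 — not a tautology.

neither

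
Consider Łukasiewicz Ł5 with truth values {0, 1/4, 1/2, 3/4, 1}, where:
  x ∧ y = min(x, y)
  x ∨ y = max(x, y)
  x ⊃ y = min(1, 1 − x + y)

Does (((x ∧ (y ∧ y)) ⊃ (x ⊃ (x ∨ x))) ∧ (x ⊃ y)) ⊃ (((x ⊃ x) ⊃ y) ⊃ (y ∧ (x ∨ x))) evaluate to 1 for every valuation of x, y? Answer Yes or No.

Counterexample: take x = 0, y = 1/4.
y ∧ y = 1/4 ∧ 1/4 = 1/4
x ∧ (y ∧ y) = 0 ∧ 1/4 = 0
x ∨ x = 0 ∨ 0 = 0
x ⊃ (x ∨ x) = 0 ⊃ 0 = 1
(x ∧ (y ∧ y)) ⊃ (x ⊃ (x ∨ x)) = 0 ⊃ 1 = 1
x ⊃ y = 0 ⊃ 1/4 = 1
((x ∧ (y ∧ y)) ⊃ (x ⊃ (x ∨ x))) ∧ (x ⊃ y) = 1 ∧ 1 = 1
x ⊃ x = 0 ⊃ 0 = 1
(x ⊃ x) ⊃ y = 1 ⊃ 1/4 = 1/4
x ∨ x = 0 ∨ 0 = 0
y ∧ (x ∨ x) = 1/4 ∧ 0 = 0
((x ⊃ x) ⊃ y) ⊃ (y ∧ (x ∨ x)) = 1/4 ⊃ 0 = 3/4
(((x ∧ (y ∧ y)) ⊃ (x ⊃ (x ∨ x))) ∧ (x ⊃ y)) ⊃ (((x ⊃ x) ⊃ y) ⊃ (y ∧ (x ∨ x))) = 1 ⊃ 3/4 = 3/4
This gives 3/4 ≠ 1.

No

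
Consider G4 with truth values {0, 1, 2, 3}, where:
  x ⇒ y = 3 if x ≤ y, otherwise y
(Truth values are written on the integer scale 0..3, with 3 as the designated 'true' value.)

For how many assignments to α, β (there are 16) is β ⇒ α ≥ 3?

10

α = 0, β = 0 ↦ 3  ≥
α = 0, β = 1 ↦ 0  <
α = 0, β = 2 ↦ 0  <
α = 0, β = 3 ↦ 0  <
α = 1, β = 0 ↦ 3  ≥
α = 1, β = 1 ↦ 3  ≥
α = 1, β = 2 ↦ 1  <
α = 1, β = 3 ↦ 1  <
α = 2, β = 0 ↦ 3  ≥
α = 2, β = 1 ↦ 3  ≥
α = 2, β = 2 ↦ 3  ≥
α = 2, β = 3 ↦ 2  <
α = 3, β = 0 ↦ 3  ≥
α = 3, β = 1 ↦ 3  ≥
α = 3, β = 2 ↦ 3  ≥
α = 3, β = 3 ↦ 3  ≥
So 10 of the 16 assignments meet the threshold.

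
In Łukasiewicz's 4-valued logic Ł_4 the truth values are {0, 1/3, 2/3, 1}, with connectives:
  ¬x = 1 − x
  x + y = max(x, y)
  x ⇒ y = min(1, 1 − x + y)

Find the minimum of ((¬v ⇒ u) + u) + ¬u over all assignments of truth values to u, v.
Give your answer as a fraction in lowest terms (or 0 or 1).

Take u = 1/3, v = 0:
¬v = ¬0 = 1
¬v ⇒ u = 1 ⇒ 1/3 = 1/3
(¬v ⇒ u) + u = 1/3 + 1/3 = 1/3
¬u = ¬1/3 = 2/3
((¬v ⇒ u) + u) + ¬u = 1/3 + 2/3 = 2/3
No assignment yields a value below 2/3, so this is the minimum.

2/3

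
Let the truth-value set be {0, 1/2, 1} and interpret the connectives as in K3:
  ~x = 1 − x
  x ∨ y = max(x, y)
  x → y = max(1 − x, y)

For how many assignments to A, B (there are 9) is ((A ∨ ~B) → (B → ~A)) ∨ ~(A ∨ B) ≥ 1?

A = 0, B = 0 ↦ 1  ≥
A = 0, B = 1/2 ↦ 1  ≥
A = 0, B = 1 ↦ 1  ≥
A = 1/2, B = 0 ↦ 1  ≥
A = 1/2, B = 1/2 ↦ 1/2  <
A = 1/2, B = 1 ↦ 1/2  <
A = 1, B = 0 ↦ 1  ≥
A = 1, B = 1/2 ↦ 1/2  <
A = 1, B = 1 ↦ 0  <
So 5 of the 9 assignments meet the threshold.

5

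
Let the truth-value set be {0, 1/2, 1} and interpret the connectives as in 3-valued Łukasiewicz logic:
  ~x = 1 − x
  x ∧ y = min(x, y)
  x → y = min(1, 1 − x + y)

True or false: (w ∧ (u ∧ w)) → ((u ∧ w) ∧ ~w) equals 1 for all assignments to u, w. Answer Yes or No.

Counterexample: take u = 1/2, w = 1.
u ∧ w = 1/2 ∧ 1 = 1/2
w ∧ (u ∧ w) = 1 ∧ 1/2 = 1/2
u ∧ w = 1/2 ∧ 1 = 1/2
~w = ~1 = 0
(u ∧ w) ∧ ~w = 1/2 ∧ 0 = 0
(w ∧ (u ∧ w)) → ((u ∧ w) ∧ ~w) = 1/2 → 0 = 1/2
This gives 1/2 ≠ 1.

No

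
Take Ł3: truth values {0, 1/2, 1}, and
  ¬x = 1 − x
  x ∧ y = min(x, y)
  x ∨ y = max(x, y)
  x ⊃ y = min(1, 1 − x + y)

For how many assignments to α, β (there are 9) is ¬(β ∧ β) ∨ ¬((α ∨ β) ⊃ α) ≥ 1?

α = 0, β = 0 ↦ 1  ≥
α = 0, β = 1/2 ↦ 1/2  <
α = 0, β = 1 ↦ 1  ≥
α = 1/2, β = 0 ↦ 1  ≥
α = 1/2, β = 1/2 ↦ 1/2  <
α = 1/2, β = 1 ↦ 1/2  <
α = 1, β = 0 ↦ 1  ≥
α = 1, β = 1/2 ↦ 1/2  <
α = 1, β = 1 ↦ 0  <
So 4 of the 9 assignments meet the threshold.

4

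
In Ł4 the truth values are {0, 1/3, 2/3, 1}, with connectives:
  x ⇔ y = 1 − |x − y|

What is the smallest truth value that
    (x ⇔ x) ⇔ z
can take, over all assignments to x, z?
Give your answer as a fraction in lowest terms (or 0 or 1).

0

Take x = 0, z = 0:
x ⇔ x = 0 ⇔ 0 = 1
(x ⇔ x) ⇔ z = 1 ⇔ 0 = 0
No assignment yields a value below 0, so this is the minimum.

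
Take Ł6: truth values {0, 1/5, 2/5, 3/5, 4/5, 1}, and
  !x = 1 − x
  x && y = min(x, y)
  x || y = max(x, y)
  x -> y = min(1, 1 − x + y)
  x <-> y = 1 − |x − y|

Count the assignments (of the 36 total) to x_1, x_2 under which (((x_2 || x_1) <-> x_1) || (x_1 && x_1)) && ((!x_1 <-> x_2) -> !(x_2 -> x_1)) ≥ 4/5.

6

value 1: 2 assignments (counts)
value 4/5: 4 assignments (counts)
value 3/5: 10 assignments
value 2/5: 7 assignments
value 1/5: 9 assignments
value 0: 4 assignments
So 6 of the 36 assignments meet the threshold.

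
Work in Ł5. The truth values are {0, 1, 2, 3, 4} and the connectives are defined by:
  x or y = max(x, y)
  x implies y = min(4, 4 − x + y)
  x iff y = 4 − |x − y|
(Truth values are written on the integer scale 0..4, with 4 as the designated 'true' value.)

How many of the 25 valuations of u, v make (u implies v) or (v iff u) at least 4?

value 4: 15 assignments (counts)
value 3: 4 assignments
value 2: 3 assignments
value 1: 2 assignments
value 0: 1 assignment
So 15 of the 25 assignments meet the threshold.

15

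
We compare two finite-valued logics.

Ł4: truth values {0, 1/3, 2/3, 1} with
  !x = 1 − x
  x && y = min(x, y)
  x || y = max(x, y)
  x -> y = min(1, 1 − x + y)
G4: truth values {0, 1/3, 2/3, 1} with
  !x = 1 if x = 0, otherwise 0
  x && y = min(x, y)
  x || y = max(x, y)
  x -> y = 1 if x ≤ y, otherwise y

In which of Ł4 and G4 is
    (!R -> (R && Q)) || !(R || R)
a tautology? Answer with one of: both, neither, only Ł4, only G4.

In Ł4: at Q = 0, R = 1/3 the value is 2/3 — not a tautology.
In G4: every assignment gives 1 — tautology.

only G4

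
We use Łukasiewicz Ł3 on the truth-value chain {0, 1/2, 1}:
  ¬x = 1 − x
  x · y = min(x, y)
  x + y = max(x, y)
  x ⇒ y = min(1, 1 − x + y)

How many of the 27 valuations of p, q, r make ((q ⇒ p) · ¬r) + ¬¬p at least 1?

12

value 1: 12 assignments (counts)
value 1/2: 10 assignments
value 0: 5 assignments
So 12 of the 27 assignments meet the threshold.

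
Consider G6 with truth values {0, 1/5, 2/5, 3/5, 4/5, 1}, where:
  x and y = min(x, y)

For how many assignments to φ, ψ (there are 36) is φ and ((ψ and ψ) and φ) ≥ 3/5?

value 1: 1 assignment (counts)
value 4/5: 3 assignments (counts)
value 3/5: 5 assignments (counts)
value 2/5: 7 assignments
value 1/5: 9 assignments
value 0: 11 assignments
So 9 of the 36 assignments meet the threshold.

9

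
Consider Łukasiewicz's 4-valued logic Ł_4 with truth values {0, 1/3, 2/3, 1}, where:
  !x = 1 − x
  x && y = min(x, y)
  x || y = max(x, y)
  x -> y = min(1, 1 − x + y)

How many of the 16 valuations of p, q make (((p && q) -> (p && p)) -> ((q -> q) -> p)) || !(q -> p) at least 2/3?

11

p = 0, q = 0 ↦ 0  <
p = 0, q = 1/3 ↦ 1/3  <
p = 0, q = 2/3 ↦ 2/3  ≥
p = 0, q = 1 ↦ 1  ≥
p = 1/3, q = 0 ↦ 1/3  <
p = 1/3, q = 1/3 ↦ 1/3  <
p = 1/3, q = 2/3 ↦ 1/3  <
p = 1/3, q = 1 ↦ 2/3  ≥
p = 2/3, q = 0 ↦ 2/3  ≥
p = 2/3, q = 1/3 ↦ 2/3  ≥
p = 2/3, q = 2/3 ↦ 2/3  ≥
p = 2/3, q = 1 ↦ 2/3  ≥
p = 1, q = 0 ↦ 1  ≥
p = 1, q = 1/3 ↦ 1  ≥
p = 1, q = 2/3 ↦ 1  ≥
p = 1, q = 1 ↦ 1  ≥
So 11 of the 16 assignments meet the threshold.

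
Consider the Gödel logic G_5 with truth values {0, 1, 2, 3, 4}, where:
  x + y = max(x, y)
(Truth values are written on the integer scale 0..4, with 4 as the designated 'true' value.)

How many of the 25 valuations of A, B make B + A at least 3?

16

value 4: 9 assignments (counts)
value 3: 7 assignments (counts)
value 2: 5 assignments
value 1: 3 assignments
value 0: 1 assignment
So 16 of the 25 assignments meet the threshold.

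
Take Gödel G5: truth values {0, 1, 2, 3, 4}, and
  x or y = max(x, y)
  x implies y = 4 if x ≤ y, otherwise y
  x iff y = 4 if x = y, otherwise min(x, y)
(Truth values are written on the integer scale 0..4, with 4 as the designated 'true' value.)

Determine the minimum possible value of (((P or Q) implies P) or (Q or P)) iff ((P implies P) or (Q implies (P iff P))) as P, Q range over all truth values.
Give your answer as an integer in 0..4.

1

Take P = 0, Q = 1:
P or Q = 0 or 1 = 1
(P or Q) implies P = 1 implies 0 = 0
Q or P = 1 or 0 = 1
((P or Q) implies P) or (Q or P) = 0 or 1 = 1
P implies P = 0 implies 0 = 4
P iff P = 0 iff 0 = 4
Q implies (P iff P) = 1 implies 4 = 4
(P implies P) or (Q implies (P iff P)) = 4 or 4 = 4
(((P or Q) implies P) or (Q or P)) iff ((P implies P) or (Q implies (P iff P))) = 1 iff 4 = 1
No assignment yields a value below 1, so this is the minimum.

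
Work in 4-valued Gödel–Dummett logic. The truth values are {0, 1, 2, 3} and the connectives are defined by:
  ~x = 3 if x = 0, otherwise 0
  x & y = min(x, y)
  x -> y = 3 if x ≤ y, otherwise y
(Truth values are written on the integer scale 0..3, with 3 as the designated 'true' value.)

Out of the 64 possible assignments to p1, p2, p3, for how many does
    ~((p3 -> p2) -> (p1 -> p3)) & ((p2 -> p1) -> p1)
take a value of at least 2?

10

value 3: 7 assignments (counts)
value 2: 3 assignments (counts)
value 1: 2 assignments
value 0: 52 assignments
So 10 of the 64 assignments meet the threshold.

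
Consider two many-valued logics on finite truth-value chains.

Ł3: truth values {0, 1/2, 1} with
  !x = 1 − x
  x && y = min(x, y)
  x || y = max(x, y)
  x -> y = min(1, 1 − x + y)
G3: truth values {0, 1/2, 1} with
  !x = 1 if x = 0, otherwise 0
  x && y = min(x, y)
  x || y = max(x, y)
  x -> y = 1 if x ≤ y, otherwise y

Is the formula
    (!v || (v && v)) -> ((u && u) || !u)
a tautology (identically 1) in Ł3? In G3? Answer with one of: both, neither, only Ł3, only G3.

In Ł3: at u = 1/2, v = 0 the value is 1/2 — not a tautology.
In G3: at u = 1/2, v = 0 the value is 1/2 — not a tautology.

neither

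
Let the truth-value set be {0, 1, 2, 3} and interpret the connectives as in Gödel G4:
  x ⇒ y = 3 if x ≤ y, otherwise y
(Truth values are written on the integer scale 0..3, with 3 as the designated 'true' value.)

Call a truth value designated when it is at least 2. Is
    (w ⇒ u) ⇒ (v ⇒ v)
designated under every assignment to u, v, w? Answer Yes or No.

At u = 1, v = 2, w = 0, for instance:
w ⇒ u = 0 ⇒ 1 = 3
v ⇒ v = 2 ⇒ 2 = 3
(w ⇒ u) ⇒ (v ⇒ v) = 3 ⇒ 3 = 3
and checking the remaining 63 assignments likewise gives ≥ 2 in every case.

Yes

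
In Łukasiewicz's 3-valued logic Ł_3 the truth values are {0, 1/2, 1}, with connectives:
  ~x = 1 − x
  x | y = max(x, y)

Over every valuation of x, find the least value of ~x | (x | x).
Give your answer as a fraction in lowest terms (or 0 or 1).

1/2

Take x = 1/2:
~x = ~1/2 = 1/2
x | x = 1/2 | 1/2 = 1/2
~x | (x | x) = 1/2 | 1/2 = 1/2
No assignment yields a value below 1/2, so this is the minimum.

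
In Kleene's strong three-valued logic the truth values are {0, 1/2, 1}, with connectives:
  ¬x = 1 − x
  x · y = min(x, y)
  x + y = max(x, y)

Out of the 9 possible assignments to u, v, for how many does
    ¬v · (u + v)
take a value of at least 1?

u = 0, v = 0 ↦ 0  <
u = 0, v = 1/2 ↦ 1/2  <
u = 0, v = 1 ↦ 0  <
u = 1/2, v = 0 ↦ 1/2  <
u = 1/2, v = 1/2 ↦ 1/2  <
u = 1/2, v = 1 ↦ 0  <
u = 1, v = 0 ↦ 1  ≥
u = 1, v = 1/2 ↦ 1/2  <
u = 1, v = 1 ↦ 0  <
So 1 of the 9 assignments meets the threshold.

1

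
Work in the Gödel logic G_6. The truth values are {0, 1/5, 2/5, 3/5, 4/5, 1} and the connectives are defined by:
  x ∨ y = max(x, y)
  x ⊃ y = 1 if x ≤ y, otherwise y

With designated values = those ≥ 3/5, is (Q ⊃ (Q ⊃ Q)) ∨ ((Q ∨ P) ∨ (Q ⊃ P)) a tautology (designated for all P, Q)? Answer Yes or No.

At P = 4/5, Q = 4/5, for instance:
Q ⊃ Q = 4/5 ⊃ 4/5 = 1
Q ⊃ (Q ⊃ Q) = 4/5 ⊃ 1 = 1
Q ∨ P = 4/5 ∨ 4/5 = 4/5
Q ⊃ P = 4/5 ⊃ 4/5 = 1
(Q ∨ P) ∨ (Q ⊃ P) = 4/5 ∨ 1 = 1
(Q ⊃ (Q ⊃ Q)) ∨ ((Q ∨ P) ∨ (Q ⊃ P)) = 1 ∨ 1 = 1
and checking the remaining 35 assignments likewise gives ≥ 3/5 in every case.

Yes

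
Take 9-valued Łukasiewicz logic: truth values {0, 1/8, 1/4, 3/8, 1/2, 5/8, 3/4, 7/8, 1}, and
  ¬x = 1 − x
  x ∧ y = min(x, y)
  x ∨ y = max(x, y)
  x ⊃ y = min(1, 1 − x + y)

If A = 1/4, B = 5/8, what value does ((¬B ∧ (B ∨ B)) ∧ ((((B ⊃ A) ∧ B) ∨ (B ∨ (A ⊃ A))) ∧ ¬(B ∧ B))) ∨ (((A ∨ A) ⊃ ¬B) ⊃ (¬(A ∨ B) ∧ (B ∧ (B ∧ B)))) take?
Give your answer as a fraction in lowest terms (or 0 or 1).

3/8

¬B = ¬5/8 = 3/8
B ∨ B = 5/8 ∨ 5/8 = 5/8
¬B ∧ (B ∨ B) = 3/8 ∧ 5/8 = 3/8
B ⊃ A = 5/8 ⊃ 1/4 = 5/8
(B ⊃ A) ∧ B = 5/8 ∧ 5/8 = 5/8
A ⊃ A = 1/4 ⊃ 1/4 = 1
B ∨ (A ⊃ A) = 5/8 ∨ 1 = 1
((B ⊃ A) ∧ B) ∨ (B ∨ (A ⊃ A)) = 5/8 ∨ 1 = 1
B ∧ B = 5/8 ∧ 5/8 = 5/8
¬(B ∧ B) = ¬5/8 = 3/8
(((B ⊃ A) ∧ B) ∨ (B ∨ (A ⊃ A))) ∧ ¬(B ∧ B) = 1 ∧ 3/8 = 3/8
(¬B ∧ (B ∨ B)) ∧ ((((B ⊃ A) ∧ B) ∨ (B ∨ (A ⊃ A))) ∧ ¬(B ∧ B)) = 3/8 ∧ 3/8 = 3/8
A ∨ A = 1/4 ∨ 1/4 = 1/4
¬B = ¬5/8 = 3/8
(A ∨ A) ⊃ ¬B = 1/4 ⊃ 3/8 = 1
A ∨ B = 1/4 ∨ 5/8 = 5/8
¬(A ∨ B) = ¬5/8 = 3/8
B ∧ B = 5/8 ∧ 5/8 = 5/8
B ∧ (B ∧ B) = 5/8 ∧ 5/8 = 5/8
¬(A ∨ B) ∧ (B ∧ (B ∧ B)) = 3/8 ∧ 5/8 = 3/8
((A ∨ A) ⊃ ¬B) ⊃ (¬(A ∨ B) ∧ (B ∧ (B ∧ B))) = 1 ⊃ 3/8 = 3/8
((¬B ∧ (B ∨ B)) ∧ ((((B ⊃ A) ∧ B) ∨ (B ∨ (A ⊃ A))) ∧ ¬(B ∧ B))) ∨ (((A ∨ A) ⊃ ¬B) ⊃ (¬(A ∨ B) ∧ (B ∧ (B ∧ B)))) = 3/8 ∨ 3/8 = 3/8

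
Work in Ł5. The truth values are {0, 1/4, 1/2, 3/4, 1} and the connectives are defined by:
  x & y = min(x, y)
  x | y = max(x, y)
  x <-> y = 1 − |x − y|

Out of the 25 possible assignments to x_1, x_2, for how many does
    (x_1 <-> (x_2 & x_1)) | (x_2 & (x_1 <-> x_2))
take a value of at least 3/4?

19

value 1: 15 assignments (counts)
value 3/4: 4 assignments (counts)
value 1/2: 3 assignments
value 1/4: 2 assignments
value 0: 1 assignment
So 19 of the 25 assignments meet the threshold.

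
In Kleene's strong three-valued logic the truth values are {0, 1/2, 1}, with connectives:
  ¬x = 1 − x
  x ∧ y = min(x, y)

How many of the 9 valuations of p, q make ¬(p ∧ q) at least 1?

5

p = 0, q = 0 ↦ 1  ≥
p = 0, q = 1/2 ↦ 1  ≥
p = 0, q = 1 ↦ 1  ≥
p = 1/2, q = 0 ↦ 1  ≥
p = 1/2, q = 1/2 ↦ 1/2  <
p = 1/2, q = 1 ↦ 1/2  <
p = 1, q = 0 ↦ 1  ≥
p = 1, q = 1/2 ↦ 1/2  <
p = 1, q = 1 ↦ 0  <
So 5 of the 9 assignments meet the threshold.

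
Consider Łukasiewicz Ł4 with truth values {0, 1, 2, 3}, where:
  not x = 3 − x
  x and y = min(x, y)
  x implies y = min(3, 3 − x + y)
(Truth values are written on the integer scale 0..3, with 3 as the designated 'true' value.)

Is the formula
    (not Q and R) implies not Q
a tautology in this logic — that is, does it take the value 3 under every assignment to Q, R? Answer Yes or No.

Yes

Q = 0, R = 0 ↦ 3
Q = 0, R = 1 ↦ 3
Q = 0, R = 2 ↦ 3
Q = 0, R = 3 ↦ 3
Q = 1, R = 0 ↦ 3
Q = 1, R = 1 ↦ 3
Q = 1, R = 2 ↦ 3
Q = 1, R = 3 ↦ 3
Q = 2, R = 0 ↦ 3
Q = 2, R = 1 ↦ 3
Q = 2, R = 2 ↦ 3
Q = 2, R = 3 ↦ 3
Q = 3, R = 0 ↦ 3
Q = 3, R = 1 ↦ 3
Q = 3, R = 2 ↦ 3
Q = 3, R = 3 ↦ 3
Every assignment gives a value ≥ 3.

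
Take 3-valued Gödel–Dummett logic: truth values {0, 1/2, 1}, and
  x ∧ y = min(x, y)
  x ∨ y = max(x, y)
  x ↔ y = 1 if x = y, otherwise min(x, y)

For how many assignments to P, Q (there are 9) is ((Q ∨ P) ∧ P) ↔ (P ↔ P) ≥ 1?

3

P = 0, Q = 0 ↦ 0  <
P = 0, Q = 1/2 ↦ 0  <
P = 0, Q = 1 ↦ 0  <
P = 1/2, Q = 0 ↦ 1/2  <
P = 1/2, Q = 1/2 ↦ 1/2  <
P = 1/2, Q = 1 ↦ 1/2  <
P = 1, Q = 0 ↦ 1  ≥
P = 1, Q = 1/2 ↦ 1  ≥
P = 1, Q = 1 ↦ 1  ≥
So 3 of the 9 assignments meet the threshold.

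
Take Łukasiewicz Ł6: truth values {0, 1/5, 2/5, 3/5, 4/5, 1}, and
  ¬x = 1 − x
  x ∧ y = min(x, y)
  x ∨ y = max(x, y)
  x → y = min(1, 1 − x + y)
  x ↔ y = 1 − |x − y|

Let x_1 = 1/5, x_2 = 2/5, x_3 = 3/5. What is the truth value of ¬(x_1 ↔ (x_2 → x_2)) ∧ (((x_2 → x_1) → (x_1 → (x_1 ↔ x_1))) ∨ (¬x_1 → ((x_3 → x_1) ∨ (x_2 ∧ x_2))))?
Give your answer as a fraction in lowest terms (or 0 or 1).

4/5

x_2 → x_2 = 2/5 → 2/5 = 1
x_1 ↔ (x_2 → x_2) = 1/5 ↔ 1 = 1/5
¬(x_1 ↔ (x_2 → x_2)) = ¬1/5 = 4/5
x_2 → x_1 = 2/5 → 1/5 = 4/5
x_1 ↔ x_1 = 1/5 ↔ 1/5 = 1
x_1 → (x_1 ↔ x_1) = 1/5 → 1 = 1
(x_2 → x_1) → (x_1 → (x_1 ↔ x_1)) = 4/5 → 1 = 1
¬x_1 = ¬1/5 = 4/5
x_3 → x_1 = 3/5 → 1/5 = 3/5
x_2 ∧ x_2 = 2/5 ∧ 2/5 = 2/5
(x_3 → x_1) ∨ (x_2 ∧ x_2) = 3/5 ∨ 2/5 = 3/5
¬x_1 → ((x_3 → x_1) ∨ (x_2 ∧ x_2)) = 4/5 → 3/5 = 4/5
((x_2 → x_1) → (x_1 → (x_1 ↔ x_1))) ∨ (¬x_1 → ((x_3 → x_1) ∨ (x_2 ∧ x_2))) = 1 ∨ 4/5 = 1
¬(x_1 ↔ (x_2 → x_2)) ∧ (((x_2 → x_1) → (x_1 → (x_1 ↔ x_1))) ∨ (¬x_1 → ((x_3 → x_1) ∨ (x_2 ∧ x_2)))) = 4/5 ∧ 1 = 4/5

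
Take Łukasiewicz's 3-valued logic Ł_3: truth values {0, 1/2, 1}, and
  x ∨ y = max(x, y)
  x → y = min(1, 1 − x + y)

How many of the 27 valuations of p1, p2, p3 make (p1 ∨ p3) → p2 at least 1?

14

value 1: 14 assignments (counts)
value 1/2: 8 assignments
value 0: 5 assignments
So 14 of the 27 assignments meet the threshold.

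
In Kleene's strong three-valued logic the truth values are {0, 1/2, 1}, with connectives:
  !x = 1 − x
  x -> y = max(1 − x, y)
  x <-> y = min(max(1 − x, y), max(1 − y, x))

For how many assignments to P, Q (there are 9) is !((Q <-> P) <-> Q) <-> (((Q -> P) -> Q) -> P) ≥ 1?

1

P = 0, Q = 0 ↦ 1  ≥
P = 0, Q = 1/2 ↦ 1/2  <
P = 0, Q = 1 ↦ 0  <
P = 1/2, Q = 0 ↦ 1/2  <
P = 1/2, Q = 1/2 ↦ 1/2  <
P = 1/2, Q = 1 ↦ 1/2  <
P = 1, Q = 0 ↦ 0  <
P = 1, Q = 1/2 ↦ 1/2  <
P = 1, Q = 1 ↦ 0  <
So 1 of the 9 assignments meets the threshold.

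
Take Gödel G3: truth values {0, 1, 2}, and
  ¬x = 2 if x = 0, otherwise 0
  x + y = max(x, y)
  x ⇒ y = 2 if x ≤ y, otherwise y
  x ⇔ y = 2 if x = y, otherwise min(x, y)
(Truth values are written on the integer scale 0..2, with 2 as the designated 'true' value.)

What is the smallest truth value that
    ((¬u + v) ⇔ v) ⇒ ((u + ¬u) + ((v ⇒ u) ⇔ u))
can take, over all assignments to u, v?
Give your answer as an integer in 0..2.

1

Take u = 1, v = 0:
¬u = ¬1 = 0
¬u + v = 0 + 0 = 0
(¬u + v) ⇔ v = 0 ⇔ 0 = 2
¬u = ¬1 = 0
u + ¬u = 1 + 0 = 1
v ⇒ u = 0 ⇒ 1 = 2
(v ⇒ u) ⇔ u = 2 ⇔ 1 = 1
(u + ¬u) + ((v ⇒ u) ⇔ u) = 1 + 1 = 1
((¬u + v) ⇔ v) ⇒ ((u + ¬u) + ((v ⇒ u) ⇔ u)) = 2 ⇒ 1 = 1
No assignment yields a value below 1, so this is the minimum.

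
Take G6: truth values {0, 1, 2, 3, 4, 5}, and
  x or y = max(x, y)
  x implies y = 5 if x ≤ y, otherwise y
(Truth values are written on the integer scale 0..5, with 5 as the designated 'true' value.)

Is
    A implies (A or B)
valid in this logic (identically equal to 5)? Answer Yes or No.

Yes

At A = 4, B = 2, for instance:
A or B = 4 or 2 = 4
A implies (A or B) = 4 implies 4 = 5
and checking the remaining 35 assignments likewise gives ≥ 5 in every case.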